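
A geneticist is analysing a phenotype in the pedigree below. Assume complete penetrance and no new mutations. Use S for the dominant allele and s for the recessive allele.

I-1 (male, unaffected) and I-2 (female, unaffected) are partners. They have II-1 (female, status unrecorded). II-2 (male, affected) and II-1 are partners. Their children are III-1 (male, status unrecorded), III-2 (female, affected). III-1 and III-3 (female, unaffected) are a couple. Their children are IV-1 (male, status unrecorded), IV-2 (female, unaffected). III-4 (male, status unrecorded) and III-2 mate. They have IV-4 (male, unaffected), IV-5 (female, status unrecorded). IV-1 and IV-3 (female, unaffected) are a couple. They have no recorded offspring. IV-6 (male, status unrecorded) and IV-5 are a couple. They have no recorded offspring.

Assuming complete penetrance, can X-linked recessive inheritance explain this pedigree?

Under X-linked recessive, IV-4 (unaffected, male) cannot arise from III-4 (unrecorded) × III-2 (affected).

No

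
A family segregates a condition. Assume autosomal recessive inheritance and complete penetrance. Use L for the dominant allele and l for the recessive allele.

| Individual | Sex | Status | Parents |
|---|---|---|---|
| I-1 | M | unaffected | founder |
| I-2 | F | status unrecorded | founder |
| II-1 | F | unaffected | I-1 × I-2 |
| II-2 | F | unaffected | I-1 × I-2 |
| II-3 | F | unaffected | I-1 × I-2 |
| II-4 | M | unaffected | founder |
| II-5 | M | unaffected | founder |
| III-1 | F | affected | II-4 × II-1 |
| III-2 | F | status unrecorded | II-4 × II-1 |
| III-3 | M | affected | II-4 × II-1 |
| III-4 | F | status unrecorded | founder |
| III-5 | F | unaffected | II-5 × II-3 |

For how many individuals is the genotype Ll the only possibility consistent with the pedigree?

2

Obligate heterozygotes: II-1 is unaffected so carries L and passed l to III-1 (ll), so II-1 is Ll; II-4 is unaffected so carries L and passed l to III-1 (ll), so II-4 is Ll.
Every other individual is either homozygous by phenotype or has at least one consistent homozygous assignment, so the count is 2.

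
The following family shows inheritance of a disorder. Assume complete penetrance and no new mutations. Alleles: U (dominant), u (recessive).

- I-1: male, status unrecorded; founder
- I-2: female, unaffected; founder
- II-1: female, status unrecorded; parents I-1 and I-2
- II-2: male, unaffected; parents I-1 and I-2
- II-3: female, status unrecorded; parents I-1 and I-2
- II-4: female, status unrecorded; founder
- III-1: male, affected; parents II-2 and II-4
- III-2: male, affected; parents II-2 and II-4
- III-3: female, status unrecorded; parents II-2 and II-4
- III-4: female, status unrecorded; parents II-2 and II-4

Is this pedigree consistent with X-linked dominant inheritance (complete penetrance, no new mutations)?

Yes

A consistent assignment under X-linked dominant exists: I-1 X^U Y, I-2 X^u X^u, II-1 X^U X^u, II-2 X^u Y, II-3 X^U X^u, II-4 X^U X^U, III-1 X^U Y, III-2 X^U Y, III-3 X^U X^u, III-4 X^U X^u.
In this assignment every recorded phenotype matches its genotype and every non-founder's genotype is obtainable from its parents' genotypes, so the pedigree is consistent.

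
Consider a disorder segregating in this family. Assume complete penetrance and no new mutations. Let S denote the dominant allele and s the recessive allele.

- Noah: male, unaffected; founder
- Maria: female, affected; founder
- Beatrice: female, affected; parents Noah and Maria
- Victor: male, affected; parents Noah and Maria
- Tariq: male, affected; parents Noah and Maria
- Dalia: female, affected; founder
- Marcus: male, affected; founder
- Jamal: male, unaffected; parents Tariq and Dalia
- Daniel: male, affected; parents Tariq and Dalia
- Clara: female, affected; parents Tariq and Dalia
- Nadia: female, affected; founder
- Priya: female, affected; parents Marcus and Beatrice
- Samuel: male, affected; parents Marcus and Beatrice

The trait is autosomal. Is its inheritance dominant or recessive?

Tariq and Dalia are both affected yet have an unaffected child Jamal. Under a recessive model two affected parents are homozygous and every child would be affected, so the trait cannot be recessive.

dominant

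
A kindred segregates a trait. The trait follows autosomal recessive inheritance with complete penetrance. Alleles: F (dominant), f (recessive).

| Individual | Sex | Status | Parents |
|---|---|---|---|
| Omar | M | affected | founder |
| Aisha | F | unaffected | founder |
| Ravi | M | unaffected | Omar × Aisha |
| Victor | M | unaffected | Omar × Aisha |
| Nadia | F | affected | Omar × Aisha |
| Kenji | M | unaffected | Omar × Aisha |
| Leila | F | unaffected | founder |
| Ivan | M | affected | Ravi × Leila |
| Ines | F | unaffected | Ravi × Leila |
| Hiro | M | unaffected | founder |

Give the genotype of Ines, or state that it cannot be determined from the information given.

cannot be determined

Ines's phenotype allows FF or Ff, and no parent or child forces a single allele at both positions; consistent genotype assignments exist with Ines as FF or Ff.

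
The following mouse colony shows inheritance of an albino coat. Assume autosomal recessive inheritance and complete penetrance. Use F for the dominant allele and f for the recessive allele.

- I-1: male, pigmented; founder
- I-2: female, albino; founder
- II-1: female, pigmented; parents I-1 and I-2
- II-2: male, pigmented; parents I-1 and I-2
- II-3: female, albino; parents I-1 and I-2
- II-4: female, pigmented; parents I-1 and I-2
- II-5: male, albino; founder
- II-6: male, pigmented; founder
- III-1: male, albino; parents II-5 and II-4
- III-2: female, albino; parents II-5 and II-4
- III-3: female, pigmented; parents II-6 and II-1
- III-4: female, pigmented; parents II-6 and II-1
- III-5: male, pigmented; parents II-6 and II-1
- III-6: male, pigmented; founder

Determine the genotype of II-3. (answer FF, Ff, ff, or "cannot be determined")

II-3 is albino, so II-3 is ff.

ff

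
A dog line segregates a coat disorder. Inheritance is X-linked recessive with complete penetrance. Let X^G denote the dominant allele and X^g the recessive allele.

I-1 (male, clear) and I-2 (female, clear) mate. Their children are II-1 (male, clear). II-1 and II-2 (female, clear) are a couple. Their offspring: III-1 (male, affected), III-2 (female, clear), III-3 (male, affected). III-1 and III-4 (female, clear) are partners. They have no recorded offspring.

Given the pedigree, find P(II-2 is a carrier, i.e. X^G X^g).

1

II-2 is clear so carries G and passed g to III-1 (X^g Y), so II-2 is X^G X^g, giving P(X^G X^g) = 1.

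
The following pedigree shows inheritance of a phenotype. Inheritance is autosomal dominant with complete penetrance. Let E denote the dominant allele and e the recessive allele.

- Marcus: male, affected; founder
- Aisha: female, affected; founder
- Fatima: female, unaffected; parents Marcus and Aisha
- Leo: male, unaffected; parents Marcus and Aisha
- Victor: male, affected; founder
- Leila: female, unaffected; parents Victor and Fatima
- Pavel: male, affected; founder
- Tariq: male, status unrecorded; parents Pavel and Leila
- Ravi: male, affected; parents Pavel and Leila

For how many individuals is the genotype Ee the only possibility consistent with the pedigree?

Obligate heterozygotes: Marcus is affected so carries E and passed e to Fatima (ee), so Marcus is Ee; Aisha is affected so carries E and passed e to Fatima (ee), so Aisha is Ee; Victor is affected so carries E and passed e to Leila (ee), so Victor is Ee; Ravi is affected so carries E and received e from Leila (ee), so Ravi is Ee.
Every other individual is either homozygous by phenotype or has at least one consistent homozygous assignment, so the count is 4.

4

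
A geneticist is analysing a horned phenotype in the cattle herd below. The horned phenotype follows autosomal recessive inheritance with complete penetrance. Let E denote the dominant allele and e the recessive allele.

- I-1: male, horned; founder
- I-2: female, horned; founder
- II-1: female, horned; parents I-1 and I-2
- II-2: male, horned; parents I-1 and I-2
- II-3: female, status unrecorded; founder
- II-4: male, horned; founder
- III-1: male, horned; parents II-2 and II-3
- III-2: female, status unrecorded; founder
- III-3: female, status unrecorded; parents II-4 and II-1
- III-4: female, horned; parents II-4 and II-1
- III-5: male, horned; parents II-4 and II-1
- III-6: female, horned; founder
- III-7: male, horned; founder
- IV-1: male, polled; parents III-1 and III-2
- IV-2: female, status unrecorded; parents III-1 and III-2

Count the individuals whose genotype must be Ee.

1

Obligate heterozygotes: IV-1 is polled so carries E and received e from III-1 (ee), so IV-1 is Ee.
Every other individual is either homozygous by phenotype or has at least one consistent homozygous assignment, so the count is 1.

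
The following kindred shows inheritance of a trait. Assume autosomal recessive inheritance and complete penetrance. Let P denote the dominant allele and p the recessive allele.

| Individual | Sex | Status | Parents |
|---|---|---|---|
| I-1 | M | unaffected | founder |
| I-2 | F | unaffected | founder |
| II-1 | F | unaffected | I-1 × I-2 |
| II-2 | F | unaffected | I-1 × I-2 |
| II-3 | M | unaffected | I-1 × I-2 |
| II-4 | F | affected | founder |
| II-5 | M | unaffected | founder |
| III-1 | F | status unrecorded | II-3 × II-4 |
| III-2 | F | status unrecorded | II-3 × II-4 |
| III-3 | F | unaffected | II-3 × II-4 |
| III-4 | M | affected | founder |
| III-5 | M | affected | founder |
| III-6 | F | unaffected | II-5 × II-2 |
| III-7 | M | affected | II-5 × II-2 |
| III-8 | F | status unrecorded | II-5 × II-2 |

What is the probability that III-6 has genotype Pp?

II-5 is unaffected so carries P and passed p to III-7 (pp), so II-5 is Pp.
II-2 is unaffected so carries P and passed p to III-7 (pp), so II-2 is Pp.
Their cross gives offspring ratios 1/4 PP : 1/2 Pp : 1/4 pp. Conditioning on III-6 being unaffected, P(Pp) = 1/2 / 3/4 = 2/3.

2/3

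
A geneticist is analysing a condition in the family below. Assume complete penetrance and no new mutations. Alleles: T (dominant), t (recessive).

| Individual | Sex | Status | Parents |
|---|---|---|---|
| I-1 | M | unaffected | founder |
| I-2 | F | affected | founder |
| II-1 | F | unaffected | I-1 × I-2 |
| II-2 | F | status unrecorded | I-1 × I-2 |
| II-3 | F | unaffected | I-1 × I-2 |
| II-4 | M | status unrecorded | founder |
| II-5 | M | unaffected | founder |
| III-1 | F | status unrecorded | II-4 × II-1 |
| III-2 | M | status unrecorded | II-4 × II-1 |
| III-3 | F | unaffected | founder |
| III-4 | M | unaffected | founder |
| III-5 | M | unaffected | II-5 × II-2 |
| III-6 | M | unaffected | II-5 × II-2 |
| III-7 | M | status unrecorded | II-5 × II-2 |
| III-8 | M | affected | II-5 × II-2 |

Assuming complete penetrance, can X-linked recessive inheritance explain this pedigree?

A consistent assignment under X-linked recessive exists: I-1 X^T Y, I-2 X^t X^t, II-1 X^T X^t, II-2 X^T X^t, II-3 X^T X^t, II-4 X^T Y, II-5 X^T Y, III-1 X^T X^T, III-2 X^T Y, III-3 X^T X^T, III-4 X^T Y, III-5 X^T Y, III-6 X^T Y, III-7 X^T Y, III-8 X^t Y.
In this assignment every recorded phenotype matches its genotype and every non-founder's genotype is obtainable from its parents' genotypes, so the pedigree is consistent.

Yes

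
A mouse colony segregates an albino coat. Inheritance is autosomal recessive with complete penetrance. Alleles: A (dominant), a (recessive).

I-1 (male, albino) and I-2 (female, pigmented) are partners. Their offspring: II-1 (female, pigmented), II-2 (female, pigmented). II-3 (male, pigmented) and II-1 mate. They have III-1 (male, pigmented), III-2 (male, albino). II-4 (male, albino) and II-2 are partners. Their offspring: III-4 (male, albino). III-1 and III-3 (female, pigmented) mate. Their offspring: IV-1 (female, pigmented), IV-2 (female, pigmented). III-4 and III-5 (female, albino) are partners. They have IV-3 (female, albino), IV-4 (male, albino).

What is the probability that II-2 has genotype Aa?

II-2 is pigmented so carries A and received a from I-1 (aa), so II-2 is Aa, giving P(Aa) = 1.

1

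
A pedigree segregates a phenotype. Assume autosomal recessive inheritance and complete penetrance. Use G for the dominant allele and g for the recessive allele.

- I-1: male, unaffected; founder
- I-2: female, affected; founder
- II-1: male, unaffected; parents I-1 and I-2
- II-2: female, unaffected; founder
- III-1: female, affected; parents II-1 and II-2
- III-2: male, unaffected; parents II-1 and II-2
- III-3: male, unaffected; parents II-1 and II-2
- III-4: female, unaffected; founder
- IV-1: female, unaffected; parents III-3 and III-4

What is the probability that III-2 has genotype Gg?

2/3

II-1 is unaffected so carries G and received g from I-2 (gg), so II-1 is Gg.
II-2 is unaffected so carries G and passed g to III-1 (gg), so II-2 is Gg.
Their cross gives offspring ratios 1/4 GG : 1/2 Gg : 1/4 gg. Conditioning on III-2 being unaffected, P(Gg) = 1/2 / 3/4 = 2/3.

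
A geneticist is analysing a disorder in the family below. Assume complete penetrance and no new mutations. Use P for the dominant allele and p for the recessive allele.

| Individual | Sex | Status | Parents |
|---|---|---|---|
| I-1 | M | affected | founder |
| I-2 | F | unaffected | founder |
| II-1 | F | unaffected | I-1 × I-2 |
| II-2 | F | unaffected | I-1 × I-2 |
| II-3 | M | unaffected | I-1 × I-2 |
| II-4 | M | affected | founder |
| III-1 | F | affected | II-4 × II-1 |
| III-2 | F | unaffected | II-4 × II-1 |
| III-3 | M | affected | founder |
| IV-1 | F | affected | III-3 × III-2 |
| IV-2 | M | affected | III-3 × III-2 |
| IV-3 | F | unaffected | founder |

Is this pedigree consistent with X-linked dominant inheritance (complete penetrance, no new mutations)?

No

Under X-linked dominant, II-1 (unaffected, female) cannot arise from I-1 (affected) × I-2 (unaffected).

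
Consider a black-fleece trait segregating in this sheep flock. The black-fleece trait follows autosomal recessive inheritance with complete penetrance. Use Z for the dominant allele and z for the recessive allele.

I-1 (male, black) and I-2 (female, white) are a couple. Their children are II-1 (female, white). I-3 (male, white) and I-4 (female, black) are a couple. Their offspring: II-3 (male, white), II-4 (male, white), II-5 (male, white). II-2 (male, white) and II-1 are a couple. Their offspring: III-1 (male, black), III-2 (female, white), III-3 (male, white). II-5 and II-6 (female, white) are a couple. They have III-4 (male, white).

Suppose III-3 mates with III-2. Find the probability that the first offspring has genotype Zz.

II-2 is white so carries Z and passed z to III-1 (zz), so II-2 is Zz.
II-1 is white so carries Z and received z from I-1 (zz), so II-1 is Zz.
III-3 is a white offspring of II-2 (Zz) × II-1 (Zz), whose cross gives 1/4 ZZ : 1/2 Zz : 1/4 zz; conditioning on being white, III-3 is ZZ with probability 1/3, Zz with probability 2/3.
III-2 is a white offspring of II-2 (Zz) × II-1 (Zz), whose cross gives 1/4 ZZ : 1/2 Zz : 1/4 zz; conditioning on being white, III-2 is ZZ with probability 1/3, Zz with probability 2/3.
Summing over parental genotype combinations, P(offspring has genotype Zz) = 2/9·1/2 + 2/9·1/2 + 4/9·1/2 = 4/9.

4/9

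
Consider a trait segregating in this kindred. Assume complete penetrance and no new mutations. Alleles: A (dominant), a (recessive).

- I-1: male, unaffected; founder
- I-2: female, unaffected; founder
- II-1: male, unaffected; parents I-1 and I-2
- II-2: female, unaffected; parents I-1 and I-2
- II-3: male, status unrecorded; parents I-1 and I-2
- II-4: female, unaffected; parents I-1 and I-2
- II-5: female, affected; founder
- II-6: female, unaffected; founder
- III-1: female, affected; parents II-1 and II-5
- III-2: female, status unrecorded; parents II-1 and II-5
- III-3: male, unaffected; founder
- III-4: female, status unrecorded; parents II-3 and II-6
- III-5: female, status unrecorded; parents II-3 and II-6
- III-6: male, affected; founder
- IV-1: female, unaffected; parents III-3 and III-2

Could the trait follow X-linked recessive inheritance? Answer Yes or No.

No

Under X-linked recessive, III-1 (affected, female) cannot arise from II-1 (unaffected) × II-5 (affected).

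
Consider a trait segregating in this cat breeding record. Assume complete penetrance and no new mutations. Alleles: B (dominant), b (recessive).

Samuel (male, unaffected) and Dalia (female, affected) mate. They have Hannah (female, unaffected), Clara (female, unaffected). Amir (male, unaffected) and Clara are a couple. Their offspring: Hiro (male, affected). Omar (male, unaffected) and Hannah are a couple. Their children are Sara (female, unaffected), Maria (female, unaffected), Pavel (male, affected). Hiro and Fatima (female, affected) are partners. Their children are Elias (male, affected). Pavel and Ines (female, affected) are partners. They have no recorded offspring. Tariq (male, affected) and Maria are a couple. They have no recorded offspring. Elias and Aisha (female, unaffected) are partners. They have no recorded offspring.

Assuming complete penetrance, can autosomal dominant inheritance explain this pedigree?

No

Under autosomal dominant, Hiro (affected, male) cannot arise from Amir (unaffected) × Clara (unaffected).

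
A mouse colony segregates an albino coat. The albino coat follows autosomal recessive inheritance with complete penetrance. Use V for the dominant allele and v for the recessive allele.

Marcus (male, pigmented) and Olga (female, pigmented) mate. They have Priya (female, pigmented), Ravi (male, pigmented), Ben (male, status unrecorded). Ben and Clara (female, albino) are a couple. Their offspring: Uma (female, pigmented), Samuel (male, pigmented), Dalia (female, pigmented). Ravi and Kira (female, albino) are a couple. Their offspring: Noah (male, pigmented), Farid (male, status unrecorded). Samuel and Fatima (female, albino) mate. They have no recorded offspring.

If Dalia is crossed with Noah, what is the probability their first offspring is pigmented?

Dalia is pigmented so carries V and received v from Clara (vv), so Dalia is Vv.
Noah is pigmented so carries V and received v from Kira (vv), so Noah is Vv.
The cross gives 1/4 VV : 1/2 Vv : 1/4 vv, so P(offspring is pigmented) = 3/4.

3/4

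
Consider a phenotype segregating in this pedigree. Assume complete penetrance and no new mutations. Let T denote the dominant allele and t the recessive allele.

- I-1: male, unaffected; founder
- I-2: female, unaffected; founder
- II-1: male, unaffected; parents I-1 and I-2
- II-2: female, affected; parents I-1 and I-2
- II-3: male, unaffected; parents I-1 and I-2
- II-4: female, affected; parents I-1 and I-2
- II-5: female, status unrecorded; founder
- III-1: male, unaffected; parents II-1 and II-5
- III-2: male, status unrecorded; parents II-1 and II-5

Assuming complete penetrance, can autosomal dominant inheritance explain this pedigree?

Under autosomal dominant, II-2 (affected, female) cannot arise from I-1 (unaffected) × I-2 (unaffected).

No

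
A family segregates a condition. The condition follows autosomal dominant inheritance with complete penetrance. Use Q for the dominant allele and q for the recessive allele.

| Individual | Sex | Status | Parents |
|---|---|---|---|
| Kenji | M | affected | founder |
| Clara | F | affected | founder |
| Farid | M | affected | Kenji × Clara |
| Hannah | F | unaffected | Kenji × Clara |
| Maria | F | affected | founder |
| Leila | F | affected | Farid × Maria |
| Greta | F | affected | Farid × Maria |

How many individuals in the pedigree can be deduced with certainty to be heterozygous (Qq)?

2

Obligate heterozygotes: Kenji is affected so carries Q and passed q to Hannah (qq), so Kenji is Qq; Clara is affected so carries Q and passed q to Hannah (qq), so Clara is Qq.
Every other individual is either homozygous by phenotype or has at least one consistent homozygous assignment, so the count is 2.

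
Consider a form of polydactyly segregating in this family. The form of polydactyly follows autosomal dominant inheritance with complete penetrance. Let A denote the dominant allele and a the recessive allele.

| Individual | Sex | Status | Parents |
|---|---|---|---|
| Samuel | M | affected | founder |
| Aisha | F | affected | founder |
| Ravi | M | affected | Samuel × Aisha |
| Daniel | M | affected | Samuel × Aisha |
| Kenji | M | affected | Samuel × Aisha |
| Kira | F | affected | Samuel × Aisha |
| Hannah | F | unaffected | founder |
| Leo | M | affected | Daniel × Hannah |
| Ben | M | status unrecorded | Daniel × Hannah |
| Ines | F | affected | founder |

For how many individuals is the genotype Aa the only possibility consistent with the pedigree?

Obligate heterozygotes: Leo is affected so carries A and received a from Hannah (aa), so Leo is Aa.
Every other individual is either homozygous by phenotype or has at least one consistent homozygous assignment, so the count is 1.

1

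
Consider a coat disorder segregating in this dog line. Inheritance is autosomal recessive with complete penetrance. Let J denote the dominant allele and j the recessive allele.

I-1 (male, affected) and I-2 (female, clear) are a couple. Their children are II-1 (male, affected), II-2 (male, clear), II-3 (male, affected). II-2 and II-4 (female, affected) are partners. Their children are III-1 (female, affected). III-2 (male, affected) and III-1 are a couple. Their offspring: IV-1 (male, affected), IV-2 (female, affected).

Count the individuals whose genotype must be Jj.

2

Obligate heterozygotes: I-2 is clear so carries J and passed j to II-1 (jj), so I-2 is Jj; II-2 is clear so carries J and received j from I-1 (jj), so II-2 is Jj.
Every other individual is either homozygous by phenotype or has at least one consistent homozygous assignment, so the count is 2.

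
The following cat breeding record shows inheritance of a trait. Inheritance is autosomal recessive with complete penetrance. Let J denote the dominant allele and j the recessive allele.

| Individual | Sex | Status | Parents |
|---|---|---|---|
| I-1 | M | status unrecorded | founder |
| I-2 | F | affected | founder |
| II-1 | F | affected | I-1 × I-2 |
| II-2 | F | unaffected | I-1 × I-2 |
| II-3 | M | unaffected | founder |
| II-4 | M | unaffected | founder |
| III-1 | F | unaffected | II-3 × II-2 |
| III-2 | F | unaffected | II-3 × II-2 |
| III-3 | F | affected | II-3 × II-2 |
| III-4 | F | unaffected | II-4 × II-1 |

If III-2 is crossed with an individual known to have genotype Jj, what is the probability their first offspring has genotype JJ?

II-3 is unaffected so carries J and passed j to III-3 (jj), so II-3 is Jj.
II-2 is unaffected so carries J and received j from I-2 (jj), so II-2 is Jj.
III-2 is an unaffected offspring of II-3 (Jj) × II-2 (Jj), whose cross gives 1/4 JJ : 1/2 Jj : 1/4 jj; conditioning on being unaffected, III-2 is JJ with probability 1/3, Jj with probability 2/3.
Summing over parental genotype combinations, P(offspring has genotype JJ) = 1/3·1/2 + 2/3·1/4 = 1/3.

1/3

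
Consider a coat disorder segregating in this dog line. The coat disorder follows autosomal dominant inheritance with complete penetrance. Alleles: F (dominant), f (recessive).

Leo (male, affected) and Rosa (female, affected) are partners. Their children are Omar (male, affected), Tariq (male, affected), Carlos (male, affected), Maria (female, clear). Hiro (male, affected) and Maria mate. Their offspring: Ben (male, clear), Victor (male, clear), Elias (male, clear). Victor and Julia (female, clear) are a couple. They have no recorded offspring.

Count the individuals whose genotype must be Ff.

Obligate heterozygotes: Leo is affected so carries F and passed f to Maria (ff), so Leo is Ff; Rosa is affected so carries F and passed f to Maria (ff), so Rosa is Ff; Hiro is affected so carries F and passed f to Ben (ff), so Hiro is Ff.
Every other individual is either homozygous by phenotype or has at least one consistent homozygous assignment, so the count is 3.

3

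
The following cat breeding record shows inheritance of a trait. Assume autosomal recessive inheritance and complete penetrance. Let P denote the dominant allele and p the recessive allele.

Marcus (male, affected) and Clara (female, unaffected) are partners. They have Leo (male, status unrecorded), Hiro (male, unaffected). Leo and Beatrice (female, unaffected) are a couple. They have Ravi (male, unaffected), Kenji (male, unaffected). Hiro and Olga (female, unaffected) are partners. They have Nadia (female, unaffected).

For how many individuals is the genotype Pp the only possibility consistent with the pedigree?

Obligate heterozygotes: Hiro is unaffected so carries P and received p from Marcus (pp), so Hiro is Pp.
Every other individual is either homozygous by phenotype or has at least one consistent homozygous assignment, so the count is 1.

1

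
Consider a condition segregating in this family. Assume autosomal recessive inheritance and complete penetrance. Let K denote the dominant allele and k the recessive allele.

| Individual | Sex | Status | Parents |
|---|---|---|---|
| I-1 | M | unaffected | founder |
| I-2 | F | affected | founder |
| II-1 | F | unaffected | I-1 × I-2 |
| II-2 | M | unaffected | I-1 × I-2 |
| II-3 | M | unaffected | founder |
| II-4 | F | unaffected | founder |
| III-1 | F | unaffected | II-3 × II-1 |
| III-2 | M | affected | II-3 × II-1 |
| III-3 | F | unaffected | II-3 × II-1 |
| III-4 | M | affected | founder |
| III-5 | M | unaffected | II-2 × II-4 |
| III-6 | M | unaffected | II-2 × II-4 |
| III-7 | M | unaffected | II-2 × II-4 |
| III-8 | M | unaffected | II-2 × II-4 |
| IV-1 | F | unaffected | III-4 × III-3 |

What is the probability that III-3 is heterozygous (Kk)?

1/2

II-3 is unaffected so carries K and passed k to III-2 (kk), so II-3 is Kk.
II-1 is unaffected so carries K and received k from I-2 (kk), so II-1 is Kk.
Their cross gives offspring ratios 1/4 KK : 1/2 Kk : 1/4 kk. Conditioning on III-3 being unaffected, P(Kk) = 1/2 / 3/4 = 2/3 before taking III-3's own offspring into account.
III-4 is affected, so III-4 is kk.
Now use III-3's offspring. Probability of each recorded status — unaffected daughter IV-1: 1/2 if III-3 is Kk, 1 if KK.
Bayes: P(Kk) = 2/3·1/2 / (2/3·1/2 + 1/3·1) = 1/2.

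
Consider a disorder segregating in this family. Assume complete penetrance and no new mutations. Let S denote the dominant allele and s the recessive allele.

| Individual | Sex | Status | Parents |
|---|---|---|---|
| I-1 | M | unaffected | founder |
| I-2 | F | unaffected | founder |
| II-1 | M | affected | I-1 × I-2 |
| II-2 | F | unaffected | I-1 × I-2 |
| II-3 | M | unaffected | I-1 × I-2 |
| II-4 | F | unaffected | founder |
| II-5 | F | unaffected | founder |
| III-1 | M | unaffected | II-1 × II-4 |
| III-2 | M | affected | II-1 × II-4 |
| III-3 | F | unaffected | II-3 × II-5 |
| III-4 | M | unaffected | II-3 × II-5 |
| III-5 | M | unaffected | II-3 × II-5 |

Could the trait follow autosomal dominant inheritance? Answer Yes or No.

No

Under autosomal dominant, II-1 (affected, male) cannot arise from I-1 (unaffected) × I-2 (unaffected).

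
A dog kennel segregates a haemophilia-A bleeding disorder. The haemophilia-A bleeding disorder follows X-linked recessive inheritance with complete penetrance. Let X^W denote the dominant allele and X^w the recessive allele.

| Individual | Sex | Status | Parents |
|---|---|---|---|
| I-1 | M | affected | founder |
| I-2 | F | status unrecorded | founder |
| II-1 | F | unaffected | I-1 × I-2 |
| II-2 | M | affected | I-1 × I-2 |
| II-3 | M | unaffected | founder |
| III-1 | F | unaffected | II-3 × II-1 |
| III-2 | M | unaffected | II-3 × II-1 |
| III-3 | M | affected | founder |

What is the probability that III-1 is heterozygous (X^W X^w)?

II-3 is unaffected, so II-3 is X^W Y.
II-1 is unaffected so carries W and received w from I-1 (X^w Y), so II-1 is X^W X^w.
Their cross gives offspring ratios 1/2 X^W X^W : 1/2 X^W X^w. Conditioning on III-1 being unaffected, P(X^W X^w) = 1/2 / 1 = 1/2.

1/2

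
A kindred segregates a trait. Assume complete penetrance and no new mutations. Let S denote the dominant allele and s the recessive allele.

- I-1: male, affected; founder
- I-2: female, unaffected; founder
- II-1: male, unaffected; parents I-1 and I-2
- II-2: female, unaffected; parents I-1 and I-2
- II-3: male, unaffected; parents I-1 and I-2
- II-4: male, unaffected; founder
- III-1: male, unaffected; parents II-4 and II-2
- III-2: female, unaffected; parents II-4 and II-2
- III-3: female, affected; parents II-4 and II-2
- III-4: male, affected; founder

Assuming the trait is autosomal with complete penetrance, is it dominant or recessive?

recessive

II-4 and II-2 are both unaffected yet have an affected child III-3. Under dominance, an affected child requires at least one affected parent, so the trait cannot be dominant.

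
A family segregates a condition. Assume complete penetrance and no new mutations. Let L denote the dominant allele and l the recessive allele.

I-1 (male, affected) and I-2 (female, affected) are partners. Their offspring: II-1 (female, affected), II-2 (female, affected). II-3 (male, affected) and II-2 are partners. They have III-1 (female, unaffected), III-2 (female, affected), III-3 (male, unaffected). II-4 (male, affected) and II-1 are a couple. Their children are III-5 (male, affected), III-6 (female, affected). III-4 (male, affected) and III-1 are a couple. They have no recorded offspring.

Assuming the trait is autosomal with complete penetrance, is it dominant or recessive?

dominant

II-3 and II-2 are both affected yet have an unaffected child III-1. Under a recessive model two affected parents are homozygous and every child would be affected, so the trait cannot be recessive.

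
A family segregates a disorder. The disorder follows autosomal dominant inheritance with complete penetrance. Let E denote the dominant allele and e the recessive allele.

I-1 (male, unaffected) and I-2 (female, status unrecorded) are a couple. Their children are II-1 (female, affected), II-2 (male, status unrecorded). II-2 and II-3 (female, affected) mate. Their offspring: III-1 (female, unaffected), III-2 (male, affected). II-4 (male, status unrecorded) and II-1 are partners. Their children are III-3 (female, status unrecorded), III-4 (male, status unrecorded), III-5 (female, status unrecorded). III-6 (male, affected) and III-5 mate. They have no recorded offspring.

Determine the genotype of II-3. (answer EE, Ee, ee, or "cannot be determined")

From phenotype alone, II-3 is EE or Ee.
II-3 is affected so carries E and passed e to III-1 (ee), so II-3 is Ee.

Ee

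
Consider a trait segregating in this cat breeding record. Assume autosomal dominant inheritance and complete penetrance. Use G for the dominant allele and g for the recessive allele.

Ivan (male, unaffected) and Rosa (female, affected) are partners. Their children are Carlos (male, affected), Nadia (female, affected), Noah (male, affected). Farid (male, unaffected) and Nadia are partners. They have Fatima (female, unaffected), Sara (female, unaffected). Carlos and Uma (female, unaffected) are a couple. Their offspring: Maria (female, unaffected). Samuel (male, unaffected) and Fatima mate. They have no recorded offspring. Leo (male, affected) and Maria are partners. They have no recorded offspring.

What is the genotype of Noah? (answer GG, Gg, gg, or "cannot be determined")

From phenotype alone, Noah is GG or Gg.
Noah is affected so carries G and received g from Ivan (gg), so Noah is Gg.

Gg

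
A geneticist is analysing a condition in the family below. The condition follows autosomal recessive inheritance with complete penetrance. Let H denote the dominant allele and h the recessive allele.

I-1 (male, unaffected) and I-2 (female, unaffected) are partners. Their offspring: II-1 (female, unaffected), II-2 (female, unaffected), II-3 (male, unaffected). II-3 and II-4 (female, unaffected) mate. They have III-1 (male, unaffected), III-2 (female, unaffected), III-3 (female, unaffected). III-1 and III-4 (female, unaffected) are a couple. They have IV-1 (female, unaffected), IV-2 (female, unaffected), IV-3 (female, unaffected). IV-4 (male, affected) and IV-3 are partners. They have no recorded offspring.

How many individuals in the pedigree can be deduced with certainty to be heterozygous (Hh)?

No individual's genotype is forced to Hh by the pedigree, so the count is 0.

0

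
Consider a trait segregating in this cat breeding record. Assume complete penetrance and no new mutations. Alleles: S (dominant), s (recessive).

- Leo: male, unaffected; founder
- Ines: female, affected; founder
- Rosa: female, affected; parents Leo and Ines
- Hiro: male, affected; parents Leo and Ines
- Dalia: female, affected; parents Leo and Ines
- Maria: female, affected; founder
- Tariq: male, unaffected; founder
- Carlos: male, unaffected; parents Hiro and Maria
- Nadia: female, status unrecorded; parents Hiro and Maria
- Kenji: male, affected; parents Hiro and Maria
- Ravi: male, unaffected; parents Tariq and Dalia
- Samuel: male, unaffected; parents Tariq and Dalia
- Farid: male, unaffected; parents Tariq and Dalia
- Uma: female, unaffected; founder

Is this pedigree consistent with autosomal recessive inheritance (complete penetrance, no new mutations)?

No

Under autosomal recessive, Carlos (unaffected, male) cannot arise from Hiro (affected) × Maria (affected).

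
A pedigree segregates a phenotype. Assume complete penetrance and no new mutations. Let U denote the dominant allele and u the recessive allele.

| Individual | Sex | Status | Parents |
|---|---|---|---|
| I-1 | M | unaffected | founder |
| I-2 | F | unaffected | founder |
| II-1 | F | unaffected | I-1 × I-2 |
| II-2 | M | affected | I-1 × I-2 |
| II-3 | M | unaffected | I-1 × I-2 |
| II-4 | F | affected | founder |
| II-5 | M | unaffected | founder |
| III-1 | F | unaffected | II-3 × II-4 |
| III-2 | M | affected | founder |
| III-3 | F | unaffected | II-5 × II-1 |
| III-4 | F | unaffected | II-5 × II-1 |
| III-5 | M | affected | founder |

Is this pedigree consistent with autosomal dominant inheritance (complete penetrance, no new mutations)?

No

Under autosomal dominant, II-2 (affected, male) cannot arise from I-1 (unaffected) × I-2 (unaffected).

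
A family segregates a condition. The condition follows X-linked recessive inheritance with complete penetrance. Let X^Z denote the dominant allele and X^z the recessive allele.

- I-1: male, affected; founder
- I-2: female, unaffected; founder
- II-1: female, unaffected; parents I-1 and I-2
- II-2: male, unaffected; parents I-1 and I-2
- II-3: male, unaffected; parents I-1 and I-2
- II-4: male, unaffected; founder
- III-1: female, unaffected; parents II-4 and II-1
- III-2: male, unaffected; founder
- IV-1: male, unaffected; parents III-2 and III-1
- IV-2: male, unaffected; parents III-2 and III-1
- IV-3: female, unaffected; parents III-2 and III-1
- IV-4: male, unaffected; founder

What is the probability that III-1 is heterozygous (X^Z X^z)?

II-4 is unaffected, so II-4 is X^Z Y.
II-1 is unaffected so carries Z and received z from I-1 (X^z Y), so II-1 is X^Z X^z.
Their cross gives offspring ratios 1/2 X^Z X^Z : 1/2 X^Z X^z. Conditioning on III-1 being unaffected, P(X^Z X^z) = 1/2 / 1 = 1/2 before taking III-1's own offspring into account.
III-2 is unaffected, so III-2 is X^Z Y.
Now use III-1's offspring. Probability of each recorded status — unaffected son IV-1: 1/2 if III-1 is X^Z X^z, 1 if X^Z X^Z; unaffected son IV-2: 1/2 if III-1 is X^Z X^z, 1 if X^Z X^Z. (IV-3: equally likely either way, so uninformative.)
Bayes: P(X^Z X^z) = 1/2·1/4 / (1/2·1/4 + 1/2·1) = 1/5.

1/5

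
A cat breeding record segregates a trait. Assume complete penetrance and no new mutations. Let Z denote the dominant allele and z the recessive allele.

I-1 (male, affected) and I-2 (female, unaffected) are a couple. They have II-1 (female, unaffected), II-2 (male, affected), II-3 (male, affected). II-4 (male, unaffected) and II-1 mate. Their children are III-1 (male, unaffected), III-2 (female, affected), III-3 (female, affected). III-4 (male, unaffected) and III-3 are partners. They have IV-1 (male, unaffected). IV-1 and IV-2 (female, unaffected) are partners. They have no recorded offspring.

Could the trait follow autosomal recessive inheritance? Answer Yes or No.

A consistent assignment under autosomal recessive exists: I-1 zz, I-2 Zz, II-1 Zz, II-2 zz, II-3 zz, II-4 Zz, III-1 ZZ, III-2 zz, III-3 zz, III-4 ZZ, IV-1 Zz, IV-2 ZZ.
In this assignment every recorded phenotype matches its genotype and every non-founder's genotype is obtainable from its parents' genotypes, so the pedigree is consistent.

Yes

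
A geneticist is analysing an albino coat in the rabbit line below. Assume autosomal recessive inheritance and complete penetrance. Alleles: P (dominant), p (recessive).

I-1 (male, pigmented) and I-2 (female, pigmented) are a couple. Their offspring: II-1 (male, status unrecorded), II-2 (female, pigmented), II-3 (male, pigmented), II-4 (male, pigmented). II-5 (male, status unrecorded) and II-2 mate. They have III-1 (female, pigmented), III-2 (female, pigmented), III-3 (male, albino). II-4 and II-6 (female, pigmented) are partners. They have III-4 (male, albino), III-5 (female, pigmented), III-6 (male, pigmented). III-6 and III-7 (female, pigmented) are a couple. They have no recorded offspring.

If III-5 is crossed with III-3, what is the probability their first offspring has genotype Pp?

2/3

II-4 is pigmented so carries P and passed p to III-4 (pp), so II-4 is Pp.
II-6 is pigmented so carries P and passed p to III-4 (pp), so II-6 is Pp.
III-5 is a pigmented offspring of II-4 (Pp) × II-6 (Pp), whose cross gives 1/4 PP : 1/2 Pp : 1/4 pp; conditioning on being pigmented, III-5 is PP with probability 1/3, Pp with probability 2/3.
III-3 is albino, so III-3 is pp.
Summing over parental genotype combinations, P(offspring has genotype Pp) = 1/3·1 + 2/3·1/2 = 2/3.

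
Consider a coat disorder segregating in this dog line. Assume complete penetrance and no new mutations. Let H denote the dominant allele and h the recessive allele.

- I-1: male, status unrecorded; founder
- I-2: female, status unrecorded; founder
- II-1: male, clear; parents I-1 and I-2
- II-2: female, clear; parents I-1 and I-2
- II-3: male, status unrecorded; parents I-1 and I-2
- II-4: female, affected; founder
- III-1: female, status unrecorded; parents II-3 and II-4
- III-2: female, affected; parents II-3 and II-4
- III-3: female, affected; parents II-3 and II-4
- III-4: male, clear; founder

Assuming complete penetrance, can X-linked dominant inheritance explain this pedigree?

Yes

A consistent assignment under X-linked dominant exists: I-1 X^h Y, I-2 X^H X^h, II-1 X^h Y, II-2 X^h X^h, II-3 X^H Y, II-4 X^H X^H, III-1 X^H X^H, III-2 X^H X^H, III-3 X^H X^H, III-4 X^h Y.
In this assignment every recorded phenotype matches its genotype and every non-founder's genotype is obtainable from its parents' genotypes, so the pedigree is consistent.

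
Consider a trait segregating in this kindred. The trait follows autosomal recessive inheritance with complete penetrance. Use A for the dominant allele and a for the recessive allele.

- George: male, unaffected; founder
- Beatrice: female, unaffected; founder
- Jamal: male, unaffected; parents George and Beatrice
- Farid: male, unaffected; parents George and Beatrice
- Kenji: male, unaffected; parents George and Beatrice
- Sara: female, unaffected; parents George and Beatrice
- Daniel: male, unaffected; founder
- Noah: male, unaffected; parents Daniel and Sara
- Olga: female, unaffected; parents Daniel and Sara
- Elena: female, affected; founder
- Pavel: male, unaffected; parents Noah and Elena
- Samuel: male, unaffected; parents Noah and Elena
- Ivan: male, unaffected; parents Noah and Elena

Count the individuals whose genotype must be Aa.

Obligate heterozygotes: Pavel is unaffected so carries A and received a from Elena (aa), so Pavel is Aa; Samuel is unaffected so carries A and received a from Elena (aa), so Samuel is Aa; Ivan is unaffected so carries A and received a from Elena (aa), so Ivan is Aa.
Every other individual is either homozygous by phenotype or has at least one consistent homozygous assignment, so the count is 3.

3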